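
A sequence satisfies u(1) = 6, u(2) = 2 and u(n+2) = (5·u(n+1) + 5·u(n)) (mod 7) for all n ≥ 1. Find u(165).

2

Computing terms: u(1) = 6, u(2) = 2, u(3) = 5, u(4) = 0, u(5) = 4, u(6) = 6, u(7) = 1, u(8) = 0, u(9) = 5, u(10) = 4, u(11) = 3, u(12) = 0, u(13) = 1, u(14) = 5, u(15) = 2, u(16) = 0, u(17) = 3, u(18) = 1, u(19) = 6, u(20) = 0, u(21) = 2, u(22) = 3, u(23) = 4, u(24) = 0, u(25) = 6, u(26) = 2.
Since (u(25), u(26)) = (u(1), u(2)) = (6, 2) (two consecutive terms determine the rest), the sequence is periodic with period 24.
So u(165) = u(1 + ((165-1) mod 24)) = u(21) = 2.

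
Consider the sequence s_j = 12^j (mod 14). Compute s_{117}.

6

Listing terms: s_1 = 12,  s_2 = 4,  s_3 = 6,  s_4 = 2,  s_5 = 10,  s_6 = 8,  s_7 = 12.
Since s_7 = s_1 = 12, the sequence is periodic with period 6.
(117 - 1) mod 6 = 2, so s_{117} = s_3 = 6.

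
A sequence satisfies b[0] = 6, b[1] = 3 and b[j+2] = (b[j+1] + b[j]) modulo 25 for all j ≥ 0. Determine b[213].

13

Computing terms: b[0] = 6, b[1] = 3, b[2] = 9, b[3] = 12, b[4] = 21, b[5] = 8, b[6] = 4, b[7] = 12, b[8] = 16, b[9] = 3, b[10] = 19, b[11] = 22, b[12] = 16, b[13] = 13, b[14] = 4, b[15] = 17, b[16] = 21, b[17] = 13, b[18] = 9, b[19] = 22, b[20] = 6, b[21] = 3.
The sequence repeats with period 20.
So b[213] = b[0 + ((213-0) mod 20)] = b[13] = 13.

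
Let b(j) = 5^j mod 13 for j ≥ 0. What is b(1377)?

Computing terms: b(0) = 1, b(1) = 5, b(2) = 12, b(3) = 8, b(4) = 1.
Since b(4) = b(0) = 1, the sequence is periodic with period 4.
So b(1377) = b(0 + ((1377-0) mod 4)) = b(1) = 5.

5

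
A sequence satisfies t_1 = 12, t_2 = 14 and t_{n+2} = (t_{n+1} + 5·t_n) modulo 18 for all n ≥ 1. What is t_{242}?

t_1 = 12; t_2 = 14; t_3 = 2; t_4 = 0; t_5 = 10; t_6 = 10; t_7 = 6; t_8 = 2; t_9 = 14; t_{10} = 6; t_{11} = 4; t_{12} = 16; t_{13} = 0; t_{14} = 8; t_{15} = 8; t_{16} = 12; t_{17} = 16; t_{18} = 4; t_{19} = 12; t_{20} = 14.
The sequence repeats with period 18.
(242 - 1) mod 18 = 7, so t_{242} = t_8 = 2.

2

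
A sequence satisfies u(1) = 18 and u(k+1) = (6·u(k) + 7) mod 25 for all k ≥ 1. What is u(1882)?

0

Computing terms: u(1) = 18,  u(2) = 15,  u(3) = 22,  u(4) = 14,  u(5) = 16,  u(6) = 3,  u(7) = 0,  u(8) = 7,  u(9) = 24,  u(10) = 1,  u(11) = 13,  u(12) = 10,  u(13) = 17,  u(14) = 9,  u(15) = 11,  u(16) = 23,  u(17) = 20,  u(18) = 2,  u(19) = 19,  u(20) = 21,  u(21) = 8,  u(22) = 5,  u(23) = 12,  u(24) = 4,  u(25) = 6,  u(26) = 18.
The sequence repeats with period 25.
(1882 - 1) mod 25 = 6, so u(1882) = u(7) = 0.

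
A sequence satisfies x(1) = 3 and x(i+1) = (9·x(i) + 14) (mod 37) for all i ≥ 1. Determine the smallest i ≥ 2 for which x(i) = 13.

We have x(1) = 3,  x(2) = 4,  x(3) = 13,  x(4) = 20,  x(5) = 9,  x(6) = 21,  x(7) = 18,  x(8) = 28,  x(9) = 7,  x(10) = 3.
The sequence repeats with period 9.
The value 13 first appears (with i ≥ 2) at x(3).

3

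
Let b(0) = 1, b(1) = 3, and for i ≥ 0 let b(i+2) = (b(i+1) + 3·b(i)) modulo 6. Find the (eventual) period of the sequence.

3

b(0) = 1,  b(1) = 3,  b(2) = 0,  b(3) = 3,  b(4) = 3,  b(5) = 0.
Since (b(4), b(5)) = (b(1), b(2)) = (3, 0) (two consecutive terms determine the rest), the sequence is eventually periodic: after a pre-period of length 1 it cycles with period 3.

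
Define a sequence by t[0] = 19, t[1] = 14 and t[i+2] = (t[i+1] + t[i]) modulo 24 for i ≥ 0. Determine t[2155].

We have t[0] = 19,  t[1] = 14,  t[2] = 9,  t[3] = 23,  t[4] = 8,  t[5] = 7,  t[6] = 15,  t[7] = 22,  t[8] = 13,  t[9] = 11,  t[10] = 0,  t[11] = 11,  t[12] = 11,  t[13] = 22,  t[14] = 9,  t[15] = 7,  t[16] = 16,  t[17] = 23,  t[18] = 15,  t[19] = 14,  t[20] = 5,  t[21] = 19,  t[22] = 0,  t[23] = 19,  t[24] = 19,  t[25] = 14.
The sequence repeats with period 24.
So t[2155] = t[0 + ((2155-0) mod 24)] = t[19] = 14.

14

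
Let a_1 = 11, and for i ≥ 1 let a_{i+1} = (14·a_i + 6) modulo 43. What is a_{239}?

Computing terms: a_1 = 11,  a_2 = 31,  a_3 = 10,  a_4 = 17,  a_5 = 29,  a_6 = 25,  a_7 = 12,  a_8 = 2,  a_9 = 34,  a_{10} = 9,  a_{11} = 3,  a_{12} = 5,  a_{13} = 33,  a_{14} = 38,  a_{15} = 22,  a_{16} = 13,  a_{17} = 16,  a_{18} = 15,  a_{19} = 1,  a_{20} = 20,  a_{21} = 28,  a_{22} = 11.
Since a_{22} = a_1 = 11, the sequence is periodic with period 21.
So a_{239} = a_{1 + ((239-1) mod 21)} = a_8 = 2.

2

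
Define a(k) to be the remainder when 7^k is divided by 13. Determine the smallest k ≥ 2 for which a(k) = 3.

Computing terms: a(1) = 7, a(2) = 10, a(3) = 5, a(4) = 9, a(5) = 11, a(6) = 12, a(7) = 6, a(8) = 3, a(9) = 8, a(10) = 4, a(11) = 2, a(12) = 1, a(13) = 7.
The sequence repeats with period 12.
The value 3 first appears (with k ≥ 2) at a(8).

8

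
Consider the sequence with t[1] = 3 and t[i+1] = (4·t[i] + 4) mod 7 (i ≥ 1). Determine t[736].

3

Listing terms: t[1] = 3,  t[2] = 2,  t[3] = 5,  t[4] = 3.
The sequence repeats with period 3.
So t[736] = t[1 + ((736-1) mod 3)] = t[1] = 3.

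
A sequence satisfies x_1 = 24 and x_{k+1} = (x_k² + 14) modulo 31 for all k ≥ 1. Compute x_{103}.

28

We have x_1 = 24, x_2 = 1, x_3 = 15, x_4 = 22, x_5 = 2, x_6 = 18, x_7 = 28, x_8 = 23, x_9 = 16, x_{10} = 22.
Since x_{10} = x_4 = 22, the sequence is eventually periodic: after a pre-period of length 3 it cycles with period 6.
For k ≥ 4, x_k depends only on (k - 4) mod 6. (103 - 4) mod 6 = 3, so x_{103} = x_7 = 28.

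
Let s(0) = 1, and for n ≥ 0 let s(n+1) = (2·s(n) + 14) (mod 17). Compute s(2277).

7

Listing terms: s(0) = 1, s(1) = 16, s(2) = 12, s(3) = 4, s(4) = 5, s(5) = 7, s(6) = 11, s(7) = 2, s(8) = 1.
Since s(8) = s(0) = 1, the sequence is periodic with period 8.
(2277 - 0) mod 8 = 5, so s(2277) = s(5) = 7.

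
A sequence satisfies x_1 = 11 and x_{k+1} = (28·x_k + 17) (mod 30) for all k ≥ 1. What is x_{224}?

Listing terms: x_1 = 11,  x_2 = 25,  x_3 = 27,  x_4 = 23,  x_5 = 1,  x_6 = 15,  x_7 = 17,  x_8 = 13,  x_9 = 21,  x_{10} = 5,  x_{11} = 7,  x_{12} = 3,  x_{13} = 11.
The sequence repeats with period 12.
So x_{224} = x_{1 + ((224-1) mod 12)} = x_8 = 13.

13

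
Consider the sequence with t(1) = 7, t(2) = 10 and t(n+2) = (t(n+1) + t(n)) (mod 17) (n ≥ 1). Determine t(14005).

7

Computing terms: t(1) = 7, t(2) = 10, t(3) = 0, t(4) = 10, t(5) = 10, t(6) = 3, t(7) = 13, t(8) = 16, t(9) = 12, t(10) = 11, t(11) = 6, t(12) = 0, t(13) = 6, t(14) = 6, t(15) = 12, t(16) = 1, t(17) = 13, t(18) = 14, t(19) = 10, t(20) = 7, t(21) = 0, t(22) = 7, t(23) = 7, t(24) = 14, t(25) = 4, t(26) = 1, t(27) = 5, t(28) = 6, t(29) = 11, t(30) = 0, t(31) = 11, t(32) = 11, t(33) = 5, t(34) = 16, t(35) = 4, t(36) = 3, t(37) = 7, t(38) = 10.
The sequence repeats with period 36.
So t(14005) = t(1 + ((14005-1) mod 36)) = t(1) = 7.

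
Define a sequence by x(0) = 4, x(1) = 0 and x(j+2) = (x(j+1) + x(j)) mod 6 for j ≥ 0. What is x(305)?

Computing terms: x(0) = 4, x(1) = 0, x(2) = 4, x(3) = 4, x(4) = 2, x(5) = 0, x(6) = 2, x(7) = 2, x(8) = 4, x(9) = 0.
The sequence repeats with period 8.
(305 - 0) mod 8 = 1, so x(305) = x(1) = 0.

0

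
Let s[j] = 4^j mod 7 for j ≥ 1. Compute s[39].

1

Computing terms: s[1] = 4,  s[2] = 2,  s[3] = 1,  s[4] = 4.
Since s[4] = s[1] = 4, the sequence is periodic with period 3.
So s[39] = s[1 + ((39-1) mod 3)] = s[3] = 1.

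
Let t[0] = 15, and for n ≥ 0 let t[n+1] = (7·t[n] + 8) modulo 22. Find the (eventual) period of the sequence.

Computing terms: t[0] = 15; t[1] = 3; t[2] = 7; t[3] = 13; t[4] = 11; t[5] = 19; t[6] = 9; t[7] = 5; t[8] = 21; t[9] = 1; t[10] = 15.
The sequence repeats with period 10.

10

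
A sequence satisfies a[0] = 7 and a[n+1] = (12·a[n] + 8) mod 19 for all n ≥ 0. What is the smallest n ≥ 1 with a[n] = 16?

Computing terms: a[0] = 7, a[1] = 16, a[2] = 10, a[3] = 14, a[4] = 5, a[5] = 11, a[6] = 7.
Since a[6] = a[0] = 7, the sequence is periodic with period 6.
The value 16 first appears (with n ≥ 1) at a[1].

1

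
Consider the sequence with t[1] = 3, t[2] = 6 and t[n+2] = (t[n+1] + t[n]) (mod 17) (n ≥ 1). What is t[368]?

0

Listing terms: t[1] = 3; t[2] = 6; t[3] = 9; t[4] = 15; t[5] = 7; t[6] = 5; t[7] = 12; t[8] = 0; t[9] = 12; t[10] = 12; t[11] = 7; t[12] = 2; t[13] = 9; t[14] = 11; t[15] = 3; t[16] = 14; t[17] = 0; t[18] = 14; t[19] = 14; t[20] = 11; t[21] = 8; t[22] = 2; t[23] = 10; t[24] = 12; t[25] = 5; t[26] = 0; t[27] = 5; t[28] = 5; t[29] = 10; t[30] = 15; t[31] = 8; t[32] = 6; t[33] = 14; t[34] = 3; t[35] = 0; t[36] = 3; t[37] = 3; t[38] = 6.
Since (t[37], t[38]) = (t[1], t[2]) = (3, 6) (two consecutive terms determine the rest), the sequence is periodic with period 36.
(368 - 1) mod 36 = 7, so t[368] = t[8] = 0.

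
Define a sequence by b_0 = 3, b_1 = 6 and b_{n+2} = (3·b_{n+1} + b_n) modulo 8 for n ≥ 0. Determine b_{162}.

7

We have b_0 = 3, b_1 = 6, b_2 = 5, b_3 = 5, b_4 = 4, b_5 = 1, b_6 = 7, b_7 = 6, b_8 = 1, b_9 = 1, b_{10} = 4, b_{11} = 5, b_{12} = 3, b_{13} = 6.
The sequence repeats with period 12.
(162 - 0) mod 12 = 6, so b_{162} = b_6 = 7.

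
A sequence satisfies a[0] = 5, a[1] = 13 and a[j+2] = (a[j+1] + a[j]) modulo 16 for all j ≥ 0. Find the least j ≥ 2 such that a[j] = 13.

12

Computing terms: a[0] = 5,  a[1] = 13,  a[2] = 2,  a[3] = 15,  a[4] = 1,  a[5] = 0,  a[6] = 1,  a[7] = 1,  a[8] = 2,  a[9] = 3,  a[10] = 5,  a[11] = 8,  a[12] = 13,  a[13] = 5,  a[14] = 2,  a[15] = 7,  a[16] = 9,  a[17] = 0,  a[18] = 9,  a[19] = 9,  a[20] = 2,  a[21] = 11,  a[22] = 13,  a[23] = 8,  a[24] = 5,  a[25] = 13.
Since (a[24], a[25]) = (a[0], a[1]) = (5, 13) (two consecutive terms determine the rest), the sequence is periodic with period 24.
The value 13 first appears (with j ≥ 2) at a[12].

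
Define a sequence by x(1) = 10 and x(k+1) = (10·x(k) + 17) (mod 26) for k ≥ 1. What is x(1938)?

11

Listing terms: x(1) = 10, x(2) = 13, x(3) = 17, x(4) = 5, x(5) = 15, x(6) = 11, x(7) = 23, x(8) = 13.
Since x(8) = x(2) = 13, the sequence is eventually periodic: after a pre-period of length 1 it cycles with period 6.
For k ≥ 2, x(k) depends only on (k - 2) mod 6. (1938 - 2) mod 6 = 4, so x(1938) = x(6) = 11.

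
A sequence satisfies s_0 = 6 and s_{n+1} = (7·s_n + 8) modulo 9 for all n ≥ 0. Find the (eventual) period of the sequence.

Computing terms: s_0 = 6, s_1 = 5, s_2 = 7, s_3 = 3, s_4 = 2, s_5 = 4, s_6 = 0, s_7 = 8, s_8 = 1, s_9 = 6.
Since s_9 = s_0 = 6, the sequence is periodic with period 9.

9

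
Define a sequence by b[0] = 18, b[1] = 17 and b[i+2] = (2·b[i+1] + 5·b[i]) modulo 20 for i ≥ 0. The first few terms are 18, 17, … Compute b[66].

4

Listing terms: b[0] = 18; b[1] = 17; b[2] = 4; b[3] = 13; b[4] = 6; b[5] = 17; b[6] = 4.
Since (b[5], b[6]) = (b[1], b[2]) = (17, 4) (two consecutive terms determine the rest), the sequence is eventually periodic: after a pre-period of length 1 it cycles with period 4.
For i ≥ 1, b[i] depends only on (i - 1) mod 4. (66 - 1) mod 4 = 1, so b[66] = b[2] = 4.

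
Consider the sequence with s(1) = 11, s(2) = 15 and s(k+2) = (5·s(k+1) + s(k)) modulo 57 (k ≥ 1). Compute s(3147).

s(1) = 11,  s(2) = 15,  s(3) = 29,  s(4) = 46,  s(5) = 31,  s(6) = 30,  s(7) = 10,  s(8) = 23,  s(9) = 11,  s(10) = 21,  s(11) = 2,  s(12) = 31,  s(13) = 43,  s(14) = 18,  s(15) = 19,  s(16) = 56,  s(17) = 14,  s(18) = 12,  s(19) = 17,  s(20) = 40,  s(21) = 46,  s(22) = 42,  s(23) = 28,  s(24) = 11,  s(25) = 26,  s(26) = 27,  s(27) = 47,  s(28) = 34,  s(29) = 46,  s(30) = 36,  s(31) = 55,  s(32) = 26,  s(33) = 14,  s(34) = 39,  s(35) = 38,  s(36) = 1,  s(37) = 43,  s(38) = 45,  s(39) = 40,  s(40) = 17,  s(41) = 11,  s(42) = 15.
The sequence repeats with period 40.
So s(3147) = s(1 + ((3147-1) mod 40)) = s(27) = 47.

47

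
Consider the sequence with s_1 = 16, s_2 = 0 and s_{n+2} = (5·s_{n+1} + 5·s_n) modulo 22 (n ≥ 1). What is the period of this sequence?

Computing terms: s_1 = 16,  s_2 = 0,  s_3 = 14,  s_4 = 4,  s_5 = 2,  s_6 = 8,  s_7 = 6,  s_8 = 4,  s_9 = 6,  s_{10} = 6,  s_{11} = 16,  s_{12} = 0.
Since (s_{11}, s_{12}) = (s_1, s_2) = (16, 0) (two consecutive terms determine the rest), the sequence is periodic with period 10.

10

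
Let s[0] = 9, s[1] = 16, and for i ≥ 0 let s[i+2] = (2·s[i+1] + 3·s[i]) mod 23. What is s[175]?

Computing terms: s[0] = 9; s[1] = 16; s[2] = 13; s[3] = 5; s[4] = 3; s[5] = 21; s[6] = 5; s[7] = 4; s[8] = 0; s[9] = 12; s[10] = 1; s[11] = 15; s[12] = 10; s[13] = 19; s[14] = 22; s[15] = 9; s[16] = 15; s[17] = 11; s[18] = 21; s[19] = 6; s[20] = 6; s[21] = 7; s[22] = 9; s[23] = 16.
Since (s[22], s[23]) = (s[0], s[1]) = (9, 16) (two consecutive terms determine the rest), the sequence is periodic with period 22.
(175 - 0) mod 22 = 21, so s[175] = s[21] = 7.

7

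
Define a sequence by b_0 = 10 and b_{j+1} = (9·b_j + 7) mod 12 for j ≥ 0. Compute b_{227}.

b_0 = 10, b_1 = 1, b_2 = 4, b_3 = 7, b_4 = 10.
The sequence repeats with period 4.
(227 - 0) mod 4 = 3, so b_{227} = b_3 = 7.

7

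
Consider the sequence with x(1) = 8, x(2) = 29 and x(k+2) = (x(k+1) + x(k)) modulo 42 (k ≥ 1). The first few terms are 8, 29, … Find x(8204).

We have x(1) = 8, x(2) = 29, x(3) = 37, x(4) = 24, x(5) = 19, x(6) = 1, x(7) = 20, x(8) = 21, x(9) = 41, x(10) = 20, x(11) = 19, x(12) = 39, x(13) = 16, x(14) = 13, x(15) = 29, x(16) = 0, x(17) = 29, x(18) = 29, x(19) = 16, x(20) = 3, x(21) = 19, x(22) = 22, x(23) = 41, x(24) = 21, x(25) = 20, x(26) = 41, x(27) = 19, x(28) = 18, x(29) = 37, x(30) = 13, x(31) = 8, x(32) = 21, x(33) = 29, x(34) = 8, x(35) = 37, x(36) = 3, x(37) = 40, x(38) = 1, x(39) = 41, x(40) = 0, x(41) = 41, x(42) = 41, x(43) = 40, x(44) = 39, x(45) = 37, x(46) = 34, x(47) = 29, x(48) = 21, x(49) = 8, x(50) = 29.
Since (x(49), x(50)) = (x(1), x(2)) = (8, 29) (two consecutive terms determine the rest), the sequence is periodic with period 48.
So x(8204) = x(1 + ((8204-1) mod 48)) = x(44) = 39.

39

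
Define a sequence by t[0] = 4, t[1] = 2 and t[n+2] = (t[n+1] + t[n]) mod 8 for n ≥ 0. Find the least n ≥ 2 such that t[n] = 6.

t[0] = 4,  t[1] = 2,  t[2] = 6,  t[3] = 0,  t[4] = 6,  t[5] = 6,  t[6] = 4,  t[7] = 2.
Since (t[6], t[7]) = (t[0], t[1]) = (4, 2) (two consecutive terms determine the rest), the sequence is periodic with period 6.
The value 6 first appears (with n ≥ 2) at t[2].

2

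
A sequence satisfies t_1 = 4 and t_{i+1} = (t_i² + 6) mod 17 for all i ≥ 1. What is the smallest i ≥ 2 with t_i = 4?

Computing terms: t_1 = 4; t_2 = 5; t_3 = 14; t_4 = 15; t_5 = 10; t_6 = 4.
Since t_6 = t_1 = 4, the sequence is periodic with period 5.
The value 4 next appears (with i ≥ 2) at t_6.

6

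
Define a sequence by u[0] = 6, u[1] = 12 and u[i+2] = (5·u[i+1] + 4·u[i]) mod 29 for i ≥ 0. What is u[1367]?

We have u[0] = 6, u[1] = 12, u[2] = 26, u[3] = 4, u[4] = 8, u[5] = 27, u[6] = 22, u[7] = 15, u[8] = 18, u[9] = 5, u[10] = 10, u[11] = 12, u[12] = 13, u[13] = 26, u[14] = 8, u[15] = 28, u[16] = 27, u[17] = 15, u[18] = 9, u[19] = 18, u[20] = 10, u[21] = 6, u[22] = 12.
Since (u[21], u[22]) = (u[0], u[1]) = (6, 12) (two consecutive terms determine the rest), the sequence is periodic with period 21.
(1367 - 0) mod 21 = 2, so u[1367] = u[2] = 26.

26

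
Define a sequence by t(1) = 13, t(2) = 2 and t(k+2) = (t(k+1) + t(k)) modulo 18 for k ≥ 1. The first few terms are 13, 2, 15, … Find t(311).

6

t(1) = 13,  t(2) = 2,  t(3) = 15,  t(4) = 17,  t(5) = 14,  t(6) = 13,  t(7) = 9,  t(8) = 4,  t(9) = 13,  t(10) = 17,  t(11) = 12,  t(12) = 11,  t(13) = 5,  t(14) = 16,  t(15) = 3,  t(16) = 1,  t(17) = 4,  t(18) = 5,  t(19) = 9,  t(20) = 14,  t(21) = 5,  t(22) = 1,  t(23) = 6,  t(24) = 7,  t(25) = 13,  t(26) = 2.
Since (t(25), t(26)) = (t(1), t(2)) = (13, 2) (two consecutive terms determine the rest), the sequence is periodic with period 24.
(311 - 1) mod 24 = 22, so t(311) = t(23) = 6.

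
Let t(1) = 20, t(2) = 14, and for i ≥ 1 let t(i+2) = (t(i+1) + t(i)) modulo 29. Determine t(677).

t(1) = 20, t(2) = 14, t(3) = 5, t(4) = 19, t(5) = 24, t(6) = 14, t(7) = 9, t(8) = 23, t(9) = 3, t(10) = 26, t(11) = 0, t(12) = 26, t(13) = 26, t(14) = 23, t(15) = 20, t(16) = 14.
The sequence repeats with period 14.
So t(677) = t(1 + ((677-1) mod 14)) = t(5) = 24.

24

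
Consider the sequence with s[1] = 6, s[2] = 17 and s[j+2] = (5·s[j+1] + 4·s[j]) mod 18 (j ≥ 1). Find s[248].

Listing terms: s[1] = 6, s[2] = 17, s[3] = 1, s[4] = 1, s[5] = 9, s[6] = 13, s[7] = 11, s[8] = 17, s[9] = 3, s[10] = 11, s[11] = 13, s[12] = 1, s[13] = 3, s[14] = 1, s[15] = 17, s[16] = 17, s[17] = 9, s[18] = 5, s[19] = 7, s[20] = 1, s[21] = 15, s[22] = 7, s[23] = 5, s[24] = 17, s[25] = 15, s[26] = 17, s[27] = 1.
Since (s[26], s[27]) = (s[2], s[3]) = (17, 1) (two consecutive terms determine the rest), the sequence is eventually periodic: after a pre-period of length 1 it cycles with period 24.
For j ≥ 2, s[j] depends only on (j - 2) mod 24. (248 - 2) mod 24 = 6, so s[248] = s[8] = 17.

17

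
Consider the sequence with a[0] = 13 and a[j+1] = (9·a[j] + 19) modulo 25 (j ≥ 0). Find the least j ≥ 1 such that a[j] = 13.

10

We have a[0] = 13, a[1] = 11, a[2] = 18, a[3] = 6, a[4] = 23, a[5] = 1, a[6] = 3, a[7] = 21, a[8] = 8, a[9] = 16, a[10] = 13.
The sequence repeats with period 10.
The value 13 next appears (with j ≥ 1) at a[10].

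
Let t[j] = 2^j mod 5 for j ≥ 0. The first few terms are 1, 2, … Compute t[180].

1

Listing terms: t[0] = 1,  t[1] = 2,  t[2] = 4,  t[3] = 3,  t[4] = 1.
The sequence repeats with period 4.
So t[180] = t[0 + ((180-0) mod 4)] = t[0] = 1.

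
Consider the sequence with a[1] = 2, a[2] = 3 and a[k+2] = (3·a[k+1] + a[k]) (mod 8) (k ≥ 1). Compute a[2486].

We have a[1] = 2, a[2] = 3, a[3] = 3, a[4] = 4, a[5] = 7, a[6] = 1, a[7] = 2, a[8] = 7, a[9] = 7, a[10] = 4, a[11] = 3, a[12] = 5, a[13] = 2, a[14] = 3.
Since (a[13], a[14]) = (a[1], a[2]) = (2, 3) (two consecutive terms determine the rest), the sequence is periodic with period 12.
So a[2486] = a[1 + ((2486-1) mod 12)] = a[2] = 3.

3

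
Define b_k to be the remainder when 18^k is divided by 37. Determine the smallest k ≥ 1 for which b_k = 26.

24

Listing terms: b_0 = 1,  b_1 = 18,  b_2 = 28,  b_3 = 23,  b_4 = 7,  b_5 = 15,  b_6 = 11,  b_7 = 13,  b_8 = 12,  b_9 = 31,  b_{10} = 3,  b_{11} = 17,  b_{12} = 10,  b_{13} = 32,  b_{14} = 21,  b_{15} = 8,  b_{16} = 33,  b_{17} = 2,  b_{18} = 36,  b_{19} = 19,  b_{20} = 9,  b_{21} = 14,  b_{22} = 30,  b_{23} = 22,  b_{24} = 26,  b_{25} = 24,  b_{26} = 25,  b_{27} = 6,  b_{28} = 34,  b_{29} = 20,  b_{30} = 27,  b_{31} = 5,  b_{32} = 16,  b_{33} = 29,  b_{34} = 4,  b_{35} = 35,  b_{36} = 1.
Since b_{36} = b_0 = 1, the sequence is periodic with period 36.
The value 26 first appears (with k ≥ 1) at b_{24}.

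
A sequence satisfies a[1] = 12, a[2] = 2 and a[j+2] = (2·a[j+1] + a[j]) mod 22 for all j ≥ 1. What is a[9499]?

We have a[1] = 12, a[2] = 2, a[3] = 16, a[4] = 12, a[5] = 18, a[6] = 4, a[7] = 4, a[8] = 12, a[9] = 6, a[10] = 2, a[11] = 10, a[12] = 0, a[13] = 10, a[14] = 20, a[15] = 6, a[16] = 10, a[17] = 4, a[18] = 18, a[19] = 18, a[20] = 10, a[21] = 16, a[22] = 20, a[23] = 12, a[24] = 0, a[25] = 12, a[26] = 2.
Since (a[25], a[26]) = (a[1], a[2]) = (12, 2) (two consecutive terms determine the rest), the sequence is periodic with period 24.
(9499 - 1) mod 24 = 18, so a[9499] = a[19] = 18.

18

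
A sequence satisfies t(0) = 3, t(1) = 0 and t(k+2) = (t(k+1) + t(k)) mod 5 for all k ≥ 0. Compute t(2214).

4

Computing terms: t(0) = 3,  t(1) = 0,  t(2) = 3,  t(3) = 3,  t(4) = 1,  t(5) = 4,  t(6) = 0,  t(7) = 4,  t(8) = 4,  t(9) = 3,  t(10) = 2,  t(11) = 0,  t(12) = 2,  t(13) = 2,  t(14) = 4,  t(15) = 1,  t(16) = 0,  t(17) = 1,  t(18) = 1,  t(19) = 2,  t(20) = 3,  t(21) = 0.
The sequence repeats with period 20.
So t(2214) = t(0 + ((2214-0) mod 20)) = t(14) = 4.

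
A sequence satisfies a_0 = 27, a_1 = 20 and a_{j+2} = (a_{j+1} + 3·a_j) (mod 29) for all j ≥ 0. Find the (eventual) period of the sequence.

Computing terms: a_0 = 27; a_1 = 20; a_2 = 14; a_3 = 16; a_4 = 0; a_5 = 19; a_6 = 19; a_7 = 18; a_8 = 17; a_9 = 13; a_{10} = 6; a_{11} = 16; a_{12} = 5; a_{13} = 24; a_{14} = 10; a_{15} = 24; a_{16} = 25; a_{17} = 10; a_{18} = 27; a_{19} = 28; a_{20} = 22; a_{21} = 19; a_{22} = 27; a_{23} = 26; a_{24} = 20; a_{25} = 11; a_{26} = 13; a_{27} = 17; a_{28} = 27; a_{29} = 20.
The sequence repeats with period 28.

28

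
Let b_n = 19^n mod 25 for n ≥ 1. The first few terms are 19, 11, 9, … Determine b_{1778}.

b_1 = 19; b_2 = 11; b_3 = 9; b_4 = 21; b_5 = 24; b_6 = 6; b_7 = 14; b_8 = 16; b_9 = 4; b_{10} = 1; b_{11} = 19.
The sequence repeats with period 10.
So b_{1778} = b_{1 + ((1778-1) mod 10)} = b_8 = 16.

16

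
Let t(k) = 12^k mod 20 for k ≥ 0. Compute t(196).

t(0) = 1,  t(1) = 12,  t(2) = 4,  t(3) = 8,  t(4) = 16,  t(5) = 12.
Since t(5) = t(1) = 12, the sequence is eventually periodic: after a pre-period of length 1 it cycles with period 4.
For k ≥ 1, t(k) depends only on (k - 1) mod 4. (196 - 1) mod 4 = 3, so t(196) = t(4) = 16.

16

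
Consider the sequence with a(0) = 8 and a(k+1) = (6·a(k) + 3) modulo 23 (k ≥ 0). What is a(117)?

Listing terms: a(0) = 8, a(1) = 5, a(2) = 10, a(3) = 17, a(4) = 13, a(5) = 12, a(6) = 6, a(7) = 16, a(8) = 7, a(9) = 22, a(10) = 20, a(11) = 8.
The sequence repeats with period 11.
(117 - 0) mod 11 = 7, so a(117) = a(7) = 16.

16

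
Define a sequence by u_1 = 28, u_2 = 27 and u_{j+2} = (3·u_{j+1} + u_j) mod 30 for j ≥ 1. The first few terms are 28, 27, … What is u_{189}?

u_1 = 28,  u_2 = 27,  u_3 = 19,  u_4 = 24,  u_5 = 1,  u_6 = 27,  u_7 = 22,  u_8 = 3,  u_9 = 1,  u_{10} = 6,  u_{11} = 19,  u_{12} = 3,  u_{13} = 28,  u_{14} = 27.
The sequence repeats with period 12.
(189 - 1) mod 12 = 8, so u_{189} = u_9 = 1.

1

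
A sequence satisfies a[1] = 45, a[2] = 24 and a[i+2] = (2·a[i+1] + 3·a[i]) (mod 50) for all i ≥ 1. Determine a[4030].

a[1] = 45; a[2] = 24; a[3] = 33; a[4] = 38; a[5] = 25; a[6] = 14; a[7] = 3; a[8] = 48; a[9] = 5; a[10] = 4; a[11] = 23; a[12] = 8; a[13] = 35; a[14] = 44; a[15] = 43; a[16] = 18; a[17] = 15; a[18] = 34; a[19] = 13; a[20] = 28; a[21] = 45; a[22] = 24.
The sequence repeats with period 20.
So a[4030] = a[1 + ((4030-1) mod 20)] = a[10] = 4.

4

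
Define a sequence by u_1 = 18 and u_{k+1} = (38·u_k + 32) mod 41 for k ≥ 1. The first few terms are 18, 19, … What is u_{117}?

39

u_1 = 18,  u_2 = 19,  u_3 = 16,  u_4 = 25,  u_5 = 39,  u_6 = 38,  u_7 = 0,  u_8 = 32,  u_9 = 18.
Since u_9 = u_1 = 18, the sequence is periodic with period 8.
(117 - 1) mod 8 = 4, so u_{117} = u_5 = 39.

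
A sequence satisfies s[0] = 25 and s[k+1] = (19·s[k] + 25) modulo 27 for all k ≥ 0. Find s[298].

We have s[0] = 25,  s[1] = 14,  s[2] = 21,  s[3] = 19,  s[4] = 8,  s[5] = 15,  s[6] = 13,  s[7] = 2,  s[8] = 9,  s[9] = 7,  s[10] = 23,  s[11] = 3,  s[12] = 1,  s[13] = 17,  s[14] = 24,  s[15] = 22,  s[16] = 11,  s[17] = 18,  s[18] = 16,  s[19] = 5,  s[20] = 12,  s[21] = 10,  s[22] = 26,  s[23] = 6,  s[24] = 4,  s[25] = 20,  s[26] = 0,  s[27] = 25.
The sequence repeats with period 27.
So s[298] = s[0 + ((298-0) mod 27)] = s[1] = 14.

14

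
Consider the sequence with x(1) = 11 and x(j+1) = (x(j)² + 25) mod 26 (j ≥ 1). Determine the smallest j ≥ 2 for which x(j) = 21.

We have x(1) = 11, x(2) = 16, x(3) = 21, x(4) = 24, x(5) = 3, x(6) = 8, x(7) = 11.
The sequence repeats with period 6.
The value 21 first appears (with j ≥ 2) at x(3).

3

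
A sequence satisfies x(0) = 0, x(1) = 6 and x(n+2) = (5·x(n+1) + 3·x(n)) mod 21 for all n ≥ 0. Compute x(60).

0

We have x(0) = 0; x(1) = 6; x(2) = 9; x(3) = 0; x(4) = 6.
The sequence repeats with period 3.
So x(60) = x(0 + ((60-0) mod 3)) = x(0) = 0.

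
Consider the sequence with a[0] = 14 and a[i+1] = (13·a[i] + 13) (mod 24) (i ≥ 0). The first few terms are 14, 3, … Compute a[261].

Listing terms: a[0] = 14,  a[1] = 3,  a[2] = 4,  a[3] = 17,  a[4] = 18,  a[5] = 7,  a[6] = 8,  a[7] = 21,  a[8] = 22,  a[9] = 11,  a[10] = 12,  a[11] = 1,  a[12] = 2,  a[13] = 15,  a[14] = 16,  a[15] = 5,  a[16] = 6,  a[17] = 19,  a[18] = 20,  a[19] = 9,  a[20] = 10,  a[21] = 23,  a[22] = 0,  a[23] = 13,  a[24] = 14.
Since a[24] = a[0] = 14, the sequence is periodic with period 24.
(261 - 0) mod 24 = 21, so a[261] = a[21] = 23.

23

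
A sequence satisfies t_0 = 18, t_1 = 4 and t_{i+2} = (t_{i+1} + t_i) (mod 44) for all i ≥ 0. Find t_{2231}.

26

t_0 = 18, t_1 = 4, t_2 = 22, t_3 = 26, t_4 = 4, t_5 = 30, t_6 = 34, t_7 = 20, t_8 = 10, t_9 = 30, t_{10} = 40, t_{11} = 26, t_{12} = 22, t_{13} = 4, t_{14} = 26, t_{15} = 30, t_{16} = 12, t_{17} = 42, t_{18} = 10, t_{19} = 8, t_{20} = 18, t_{21} = 26, t_{22} = 0, t_{23} = 26, t_{24} = 26, t_{25} = 8, t_{26} = 34, t_{27} = 42, t_{28} = 32, t_{29} = 30, t_{30} = 18, t_{31} = 4.
Since (t_{30}, t_{31}) = (t_0, t_1) = (18, 4) (two consecutive terms determine the rest), the sequence is periodic with period 30.
So t_{2231} = t_{0 + ((2231-0) mod 30)} = t_{11} = 26.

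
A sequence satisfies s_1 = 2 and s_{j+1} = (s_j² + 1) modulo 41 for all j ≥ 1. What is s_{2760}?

s_1 = 2; s_2 = 5; s_3 = 26; s_4 = 21; s_5 = 32; s_6 = 0; s_7 = 1; s_8 = 2.
The sequence repeats with period 7.
(2760 - 1) mod 7 = 1, so s_{2760} = s_2 = 5.

5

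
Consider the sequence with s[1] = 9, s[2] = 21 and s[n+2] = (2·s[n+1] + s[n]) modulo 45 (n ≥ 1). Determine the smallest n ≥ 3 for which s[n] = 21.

We have s[1] = 9,  s[2] = 21,  s[3] = 6,  s[4] = 33,  s[5] = 27,  s[6] = 42,  s[7] = 21,  s[8] = 39,  s[9] = 9,  s[10] = 12,  s[11] = 33,  s[12] = 33,  s[13] = 9,  s[14] = 6,  s[15] = 21,  s[16] = 3,  s[17] = 27,  s[18] = 12,  s[19] = 6,  s[20] = 24,  s[21] = 9,  s[22] = 42,  s[23] = 3,  s[24] = 3,  s[25] = 9,  s[26] = 21.
Since (s[25], s[26]) = (s[1], s[2]) = (9, 21) (two consecutive terms determine the rest), the sequence is periodic with period 24.
The value 21 first appears (with n ≥ 3) at s[7].

7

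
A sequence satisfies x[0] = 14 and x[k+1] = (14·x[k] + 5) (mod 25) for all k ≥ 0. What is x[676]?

x[0] = 14,  x[1] = 1,  x[2] = 19,  x[3] = 21,  x[4] = 24,  x[5] = 16,  x[6] = 4,  x[7] = 11,  x[8] = 9,  x[9] = 6,  x[10] = 14.
The sequence repeats with period 10.
So x[676] = x[0 + ((676-0) mod 10)] = x[6] = 4.

4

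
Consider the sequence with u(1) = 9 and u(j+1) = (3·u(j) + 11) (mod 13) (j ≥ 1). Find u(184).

9

Computing terms: u(1) = 9,  u(2) = 12,  u(3) = 8,  u(4) = 9.
The sequence repeats with period 3.
So u(184) = u(1 + ((184-1) mod 3)) = u(1) = 9.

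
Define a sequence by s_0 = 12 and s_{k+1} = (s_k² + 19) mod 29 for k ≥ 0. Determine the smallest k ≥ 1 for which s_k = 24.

Computing terms: s_0 = 12; s_1 = 18; s_2 = 24; s_3 = 15; s_4 = 12.
Since s_4 = s_0 = 12, the sequence is periodic with period 4.
The value 24 first appears (with k ≥ 1) at s_2.

2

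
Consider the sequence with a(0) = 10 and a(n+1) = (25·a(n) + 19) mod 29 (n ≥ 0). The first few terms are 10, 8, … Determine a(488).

6

We have a(0) = 10, a(1) = 8, a(2) = 16, a(3) = 13, a(4) = 25, a(5) = 6, a(6) = 24, a(7) = 10.
The sequence repeats with period 7.
So a(488) = a(0 + ((488-0) mod 7)) = a(5) = 6.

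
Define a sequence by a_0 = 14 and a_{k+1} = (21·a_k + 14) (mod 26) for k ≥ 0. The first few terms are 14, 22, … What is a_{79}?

We have a_0 = 14,  a_1 = 22,  a_2 = 8,  a_3 = 0,  a_4 = 14.
The sequence repeats with period 4.
(79 - 0) mod 4 = 3, so a_{79} = a_3 = 0.

0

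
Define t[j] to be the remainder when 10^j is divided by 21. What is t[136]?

Computing terms: t[1] = 10; t[2] = 16; t[3] = 13; t[4] = 4; t[5] = 19; t[6] = 1; t[7] = 10.
Since t[7] = t[1] = 10, the sequence is periodic with period 6.
(136 - 1) mod 6 = 3, so t[136] = t[4] = 4.

4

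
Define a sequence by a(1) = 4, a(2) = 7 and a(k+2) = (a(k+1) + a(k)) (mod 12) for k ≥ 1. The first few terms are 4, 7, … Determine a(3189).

We have a(1) = 4; a(2) = 7; a(3) = 11; a(4) = 6; a(5) = 5; a(6) = 11; a(7) = 4; a(8) = 3; a(9) = 7; a(10) = 10; a(11) = 5; a(12) = 3; a(13) = 8; a(14) = 11; a(15) = 7; a(16) = 6; a(17) = 1; a(18) = 7; a(19) = 8; a(20) = 3; a(21) = 11; a(22) = 2; a(23) = 1; a(24) = 3; a(25) = 4; a(26) = 7.
The sequence repeats with period 24.
(3189 - 1) mod 24 = 20, so a(3189) = a(21) = 11.

11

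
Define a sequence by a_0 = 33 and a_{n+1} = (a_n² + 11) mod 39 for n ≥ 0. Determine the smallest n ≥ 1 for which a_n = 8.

1

Computing terms: a_0 = 33, a_1 = 8, a_2 = 36, a_3 = 20, a_4 = 21, a_5 = 23, a_6 = 33.
Since a_6 = a_0 = 33, the sequence is periodic with period 6.
The value 8 first appears (with n ≥ 1) at a_1.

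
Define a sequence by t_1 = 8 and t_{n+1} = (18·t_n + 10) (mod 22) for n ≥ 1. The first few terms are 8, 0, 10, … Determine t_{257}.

4

Listing terms: t_1 = 8, t_2 = 0, t_3 = 10, t_4 = 14, t_5 = 20, t_6 = 18, t_7 = 4, t_8 = 16, t_9 = 12, t_{10} = 6, t_{11} = 8.
Since t_{11} = t_1 = 8, the sequence is periodic with period 10.
So t_{257} = t_{1 + ((257-1) mod 10)} = t_7 = 4.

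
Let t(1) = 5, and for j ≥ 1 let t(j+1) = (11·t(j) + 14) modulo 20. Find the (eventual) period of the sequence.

We have t(1) = 5; t(2) = 9; t(3) = 13; t(4) = 17; t(5) = 1; t(6) = 5.
The sequence repeats with period 5.

5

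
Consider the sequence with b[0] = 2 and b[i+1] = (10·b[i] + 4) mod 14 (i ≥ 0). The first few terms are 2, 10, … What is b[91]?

Listing terms: b[0] = 2, b[1] = 10, b[2] = 6, b[3] = 8, b[4] = 0, b[5] = 4, b[6] = 2.
The sequence repeats with period 6.
(91 - 0) mod 6 = 1, so b[91] = b[1] = 10.

10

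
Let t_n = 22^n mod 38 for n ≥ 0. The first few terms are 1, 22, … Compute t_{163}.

22

Listing terms: t_0 = 1; t_1 = 22; t_2 = 28; t_3 = 8; t_4 = 24; t_5 = 34; t_6 = 26; t_7 = 2; t_8 = 6; t_9 = 18; t_{10} = 16; t_{11} = 10; t_{12} = 30; t_{13} = 14; t_{14} = 4; t_{15} = 12; t_{16} = 36; t_{17} = 32; t_{18} = 20; t_{19} = 22.
Since t_{19} = t_1 = 22, the sequence is eventually periodic: after a pre-period of length 1 it cycles with period 18.
For n ≥ 1, t_n depends only on (n - 1) mod 18. (163 - 1) mod 18 = 0, so t_{163} = t_1 = 22.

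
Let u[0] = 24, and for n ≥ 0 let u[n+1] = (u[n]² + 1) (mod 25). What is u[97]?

Listing terms: u[0] = 24; u[1] = 2; u[2] = 5; u[3] = 1; u[4] = 2.
Since u[4] = u[1] = 2, the sequence is eventually periodic: after a pre-period of length 1 it cycles with period 3.
For n ≥ 1, u[n] depends only on (n - 1) mod 3. (97 - 1) mod 3 = 0, so u[97] = u[1] = 2.

2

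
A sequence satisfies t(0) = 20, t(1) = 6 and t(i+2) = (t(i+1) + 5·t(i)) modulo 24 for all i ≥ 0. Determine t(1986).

Computing terms: t(0) = 20, t(1) = 6, t(2) = 10, t(3) = 16, t(4) = 18, t(5) = 2, t(6) = 20, t(7) = 6.
Since (t(6), t(7)) = (t(0), t(1)) = (20, 6) (two consecutive terms determine the rest), the sequence is periodic with period 6.
(1986 - 0) mod 6 = 0, so t(1986) = t(0) = 20.

20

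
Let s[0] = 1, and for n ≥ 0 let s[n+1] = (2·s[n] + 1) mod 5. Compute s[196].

We have s[0] = 1, s[1] = 3, s[2] = 2, s[3] = 0, s[4] = 1.
Since s[4] = s[0] = 1, the sequence is periodic with period 4.
So s[196] = s[0 + ((196-0) mod 4)] = s[0] = 1.

1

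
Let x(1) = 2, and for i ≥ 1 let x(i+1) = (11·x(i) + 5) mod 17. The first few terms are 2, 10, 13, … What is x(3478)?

16

Listing terms: x(1) = 2,  x(2) = 10,  x(3) = 13,  x(4) = 12,  x(5) = 1,  x(6) = 16,  x(7) = 11,  x(8) = 7,  x(9) = 14,  x(10) = 6,  x(11) = 3,  x(12) = 4,  x(13) = 15,  x(14) = 0,  x(15) = 5,  x(16) = 9,  x(17) = 2.
The sequence repeats with period 16.
So x(3478) = x(1 + ((3478-1) mod 16)) = x(6) = 16.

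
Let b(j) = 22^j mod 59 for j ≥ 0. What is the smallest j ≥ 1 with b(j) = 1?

Computing terms: b(0) = 1, b(1) = 22, b(2) = 12, b(3) = 28, b(4) = 26, b(5) = 41, b(6) = 17, b(7) = 20, b(8) = 27, b(9) = 4, b(10) = 29, b(11) = 48, b(12) = 53, b(13) = 45, b(14) = 46, b(15) = 9, b(16) = 21, b(17) = 49, b(18) = 16, b(19) = 57, b(20) = 15, b(21) = 35, b(22) = 3, b(23) = 7, b(24) = 36, b(25) = 25, b(26) = 19, b(27) = 5, b(28) = 51, b(29) = 1.
Since b(29) = b(0) = 1, the sequence is periodic with period 29.
The value 1 next appears (with j ≥ 1) at b(29).

29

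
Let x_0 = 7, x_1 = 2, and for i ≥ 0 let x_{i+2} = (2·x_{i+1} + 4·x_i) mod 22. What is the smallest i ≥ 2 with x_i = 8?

4

x_0 = 7, x_1 = 2, x_2 = 10, x_3 = 6, x_4 = 8, x_5 = 18, x_6 = 2, x_7 = 10.
Since (x_6, x_7) = (x_1, x_2) = (2, 10) (two consecutive terms determine the rest), the sequence is eventually periodic: after a pre-period of length 1 it cycles with period 5.
The value 8 first appears (with i ≥ 2) at x_4.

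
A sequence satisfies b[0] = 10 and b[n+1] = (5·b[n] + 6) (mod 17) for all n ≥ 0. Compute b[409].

9

Computing terms: b[0] = 10, b[1] = 5, b[2] = 14, b[3] = 8, b[4] = 12, b[5] = 15, b[6] = 13, b[7] = 3, b[8] = 4, b[9] = 9, b[10] = 0, b[11] = 6, b[12] = 2, b[13] = 16, b[14] = 1, b[15] = 11, b[16] = 10.
Since b[16] = b[0] = 10, the sequence is periodic with period 16.
So b[409] = b[0 + ((409-0) mod 16)] = b[9] = 9.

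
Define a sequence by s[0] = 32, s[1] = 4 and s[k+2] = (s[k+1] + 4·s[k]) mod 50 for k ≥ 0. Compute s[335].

18

Computing terms: s[0] = 32,  s[1] = 4,  s[2] = 32,  s[3] = 48,  s[4] = 26,  s[5] = 18,  s[6] = 22,  s[7] = 44,  s[8] = 32,  s[9] = 8,  s[10] = 36,  s[11] = 18,  s[12] = 12,  s[13] = 34,  s[14] = 32,  s[15] = 18,  s[16] = 46,  s[17] = 18,  s[18] = 2,  s[19] = 24,  s[20] = 32,  s[21] = 28,  s[22] = 6,  s[23] = 18,  s[24] = 42,  s[25] = 14,  s[26] = 32,  s[27] = 38,  s[28] = 16,  s[29] = 18,  s[30] = 32,  s[31] = 4.
The sequence repeats with period 30.
So s[335] = s[0 + ((335-0) mod 30)] = s[5] = 18.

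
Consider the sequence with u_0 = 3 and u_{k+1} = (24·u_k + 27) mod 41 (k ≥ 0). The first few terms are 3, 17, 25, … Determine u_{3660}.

Computing terms: u_0 = 3,  u_1 = 17,  u_2 = 25,  u_3 = 12,  u_4 = 28,  u_5 = 2,  u_6 = 34,  u_7 = 23,  u_8 = 5,  u_9 = 24,  u_{10} = 29,  u_{11} = 26,  u_{12} = 36,  u_{13} = 30,  u_{14} = 9,  u_{15} = 38,  u_{16} = 37,  u_{17} = 13,  u_{18} = 11,  u_{19} = 4,  u_{20} = 0,  u_{21} = 27,  u_{22} = 19,  u_{23} = 32,  u_{24} = 16,  u_{25} = 1,  u_{26} = 10,  u_{27} = 21,  u_{28} = 39,  u_{29} = 20,  u_{30} = 15,  u_{31} = 18,  u_{32} = 8,  u_{33} = 14,  u_{34} = 35,  u_{35} = 6,  u_{36} = 7,  u_{37} = 31,  u_{38} = 33,  u_{39} = 40,  u_{40} = 3.
The sequence repeats with period 40.
So u_{3660} = u_{0 + ((3660-0) mod 40)} = u_{20} = 0.

0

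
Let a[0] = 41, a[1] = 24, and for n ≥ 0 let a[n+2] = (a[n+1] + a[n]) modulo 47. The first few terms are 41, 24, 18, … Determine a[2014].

a[0] = 41,  a[1] = 24,  a[2] = 18,  a[3] = 42,  a[4] = 13,  a[5] = 8,  a[6] = 21,  a[7] = 29,  a[8] = 3,  a[9] = 32,  a[10] = 35,  a[11] = 20,  a[12] = 8,  a[13] = 28,  a[14] = 36,  a[15] = 17,  a[16] = 6,  a[17] = 23,  a[18] = 29,  a[19] = 5,  a[20] = 34,  a[21] = 39,  a[22] = 26,  a[23] = 18,  a[24] = 44,  a[25] = 15,  a[26] = 12,  a[27] = 27,  a[28] = 39,  a[29] = 19,  a[30] = 11,  a[31] = 30,  a[32] = 41,  a[33] = 24.
Since (a[32], a[33]) = (a[0], a[1]) = (41, 24) (two consecutive terms determine the rest), the sequence is periodic with period 32.
(2014 - 0) mod 32 = 30, so a[2014] = a[30] = 11.

11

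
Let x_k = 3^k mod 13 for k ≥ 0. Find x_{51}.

We have x_0 = 1,  x_1 = 3,  x_2 = 9,  x_3 = 1.
Since x_3 = x_0 = 1, the sequence is periodic with period 3.
(51 - 0) mod 3 = 0, so x_{51} = x_0 = 1.

1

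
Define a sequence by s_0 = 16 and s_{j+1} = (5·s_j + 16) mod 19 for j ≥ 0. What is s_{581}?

s_0 = 16; s_1 = 1; s_2 = 2; s_3 = 7; s_4 = 13; s_5 = 5; s_6 = 3; s_7 = 12; s_8 = 0; s_9 = 16.
Since s_9 = s_0 = 16, the sequence is periodic with period 9.
So s_{581} = s_{0 + ((581-0) mod 9)} = s_5 = 5.

5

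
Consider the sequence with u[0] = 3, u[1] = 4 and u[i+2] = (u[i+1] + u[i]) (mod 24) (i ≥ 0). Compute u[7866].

We have u[0] = 3,  u[1] = 4,  u[2] = 7,  u[3] = 11,  u[4] = 18,  u[5] = 5,  u[6] = 23,  u[7] = 4,  u[8] = 3,  u[9] = 7,  u[10] = 10,  u[11] = 17,  u[12] = 3,  u[13] = 20,  u[14] = 23,  u[15] = 19,  u[16] = 18,  u[17] = 13,  u[18] = 7,  u[19] = 20,  u[20] = 3,  u[21] = 23,  u[22] = 2,  u[23] = 1,  u[24] = 3,  u[25] = 4.
Since (u[24], u[25]) = (u[0], u[1]) = (3, 4) (two consecutive terms determine the rest), the sequence is periodic with period 24.
So u[7866] = u[0 + ((7866-0) mod 24)] = u[18] = 7.

7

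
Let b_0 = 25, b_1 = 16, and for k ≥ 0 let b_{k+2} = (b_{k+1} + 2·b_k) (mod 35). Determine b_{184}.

b_0 = 25, b_1 = 16, b_2 = 31, b_3 = 28, b_4 = 20, b_5 = 6, b_6 = 11, b_7 = 23, b_8 = 10, b_9 = 21, b_{10} = 6, b_{11} = 13, b_{12} = 25, b_{13} = 16.
The sequence repeats with period 12.
So b_{184} = b_{0 + ((184-0) mod 12)} = b_4 = 20.

20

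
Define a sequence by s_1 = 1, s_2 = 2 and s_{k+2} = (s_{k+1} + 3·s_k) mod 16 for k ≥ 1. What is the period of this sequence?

We have s_1 = 1,  s_2 = 2,  s_3 = 5,  s_4 = 11,  s_5 = 10,  s_6 = 11,  s_7 = 9,  s_8 = 10,  s_9 = 5,  s_{10} = 3,  s_{11} = 2,  s_{12} = 11,  s_{13} = 1,  s_{14} = 2.
The sequence repeats with period 12.

12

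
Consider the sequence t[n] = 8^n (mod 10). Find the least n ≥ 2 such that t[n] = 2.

3

We have t[1] = 8; t[2] = 4; t[3] = 2; t[4] = 6; t[5] = 8.
The sequence repeats with period 4.
The value 2 first appears (with n ≥ 2) at t[3].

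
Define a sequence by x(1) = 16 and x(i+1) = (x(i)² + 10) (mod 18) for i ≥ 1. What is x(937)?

x(1) = 16; x(2) = 14; x(3) = 8; x(4) = 2; x(5) = 14.
Since x(5) = x(2) = 14, the sequence is eventually periodic: after a pre-period of length 1 it cycles with period 3.
For i ≥ 2, x(i) depends only on (i - 2) mod 3. (937 - 2) mod 3 = 2, so x(937) = x(4) = 2.

2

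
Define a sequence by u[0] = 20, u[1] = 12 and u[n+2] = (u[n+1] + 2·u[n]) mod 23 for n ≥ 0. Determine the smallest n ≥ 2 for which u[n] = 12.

20

Listing terms: u[0] = 20,  u[1] = 12,  u[2] = 6,  u[3] = 7,  u[4] = 19,  u[5] = 10,  u[6] = 2,  u[7] = 22,  u[8] = 3,  u[9] = 1,  u[10] = 7,  u[11] = 9,  u[12] = 0,  u[13] = 18,  u[14] = 18,  u[15] = 8,  u[16] = 21,  u[17] = 14,  u[18] = 10,  u[19] = 15,  u[20] = 12,  u[21] = 19,  u[22] = 20,  u[23] = 12.
The sequence repeats with period 22.
The value 12 first appears (with n ≥ 2) at u[20].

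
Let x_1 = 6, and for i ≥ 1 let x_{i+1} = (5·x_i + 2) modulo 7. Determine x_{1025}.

Listing terms: x_1 = 6, x_2 = 4, x_3 = 1, x_4 = 0, x_5 = 2, x_6 = 5, x_7 = 6.
Since x_7 = x_1 = 6, the sequence is periodic with period 6.
(1025 - 1) mod 6 = 4, so x_{1025} = x_5 = 2.

2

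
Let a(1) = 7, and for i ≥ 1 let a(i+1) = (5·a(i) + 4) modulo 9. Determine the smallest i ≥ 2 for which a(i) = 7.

Listing terms: a(1) = 7; a(2) = 3; a(3) = 1; a(4) = 0; a(5) = 4; a(6) = 6; a(7) = 7.
The sequence repeats with period 6.
The value 7 next appears (with i ≥ 2) at a(7).

7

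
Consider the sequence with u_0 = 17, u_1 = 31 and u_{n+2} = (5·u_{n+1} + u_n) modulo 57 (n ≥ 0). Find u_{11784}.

47

u_0 = 17, u_1 = 31, u_2 = 1, u_3 = 36, u_4 = 10, u_5 = 29, u_6 = 41, u_7 = 6, u_8 = 14, u_9 = 19, u_{10} = 52, u_{11} = 51, u_{12} = 22, u_{13} = 47, u_{14} = 29, u_{15} = 21, u_{16} = 20, u_{17} = 7, u_{18} = 55, u_{19} = 54, u_{20} = 40, u_{21} = 26, u_{22} = 56, u_{23} = 21, u_{24} = 47, u_{25} = 28, u_{26} = 16, u_{27} = 51, u_{28} = 43, u_{29} = 38, u_{30} = 5, u_{31} = 6, u_{32} = 35, u_{33} = 10, u_{34} = 28, u_{35} = 36, u_{36} = 37, u_{37} = 50, u_{38} = 2, u_{39} = 3, u_{40} = 17, u_{41} = 31.
The sequence repeats with period 40.
So u_{11784} = u_{0 + ((11784-0) mod 40)} = u_{24} = 47.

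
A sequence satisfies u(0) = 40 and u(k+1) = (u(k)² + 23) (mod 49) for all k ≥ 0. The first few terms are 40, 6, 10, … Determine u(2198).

Listing terms: u(0) = 40,  u(1) = 6,  u(2) = 10,  u(3) = 25,  u(4) = 11,  u(5) = 46,  u(6) = 32,  u(7) = 18,  u(8) = 4,  u(9) = 39,  u(10) = 25.
Since u(10) = u(3) = 25, the sequence is eventually periodic: after a pre-period of length 3 it cycles with period 7.
For k ≥ 3, u(k) depends only on (k - 3) mod 7. (2198 - 3) mod 7 = 4, so u(2198) = u(7) = 18.

18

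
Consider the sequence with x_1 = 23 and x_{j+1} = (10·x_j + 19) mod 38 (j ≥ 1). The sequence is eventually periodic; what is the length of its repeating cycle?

Listing terms: x_1 = 23, x_2 = 21, x_3 = 1, x_4 = 29, x_5 = 5, x_6 = 31, x_7 = 25, x_8 = 3, x_9 = 11, x_{10} = 15, x_{11} = 17, x_{12} = 37, x_{13} = 9, x_{14} = 33, x_{15} = 7, x_{16} = 13, x_{17} = 35, x_{18} = 27, x_{19} = 23.
The sequence repeats with period 18.

18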